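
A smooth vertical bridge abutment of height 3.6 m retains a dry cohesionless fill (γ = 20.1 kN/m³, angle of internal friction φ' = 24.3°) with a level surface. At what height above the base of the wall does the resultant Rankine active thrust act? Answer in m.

1.20 m

K_a = 0.4169.
The pressure distribution is triangular, so the resultant acts at H/3 above the base = 3.6/3 = 1.200 m.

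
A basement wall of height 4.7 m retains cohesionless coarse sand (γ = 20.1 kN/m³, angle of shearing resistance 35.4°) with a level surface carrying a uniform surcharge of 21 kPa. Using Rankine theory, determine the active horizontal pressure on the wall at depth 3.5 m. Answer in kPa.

24.3 kPa

K_a = (1 − sin φ)/(1 + sin φ) = 0.2664.
σ_v = γz + q = 20.1 × 3.5 + 21 = 91.35 kPa.
σ_h = K_a σ_v = 0.2664 × 91.35 = 24.34 kPa.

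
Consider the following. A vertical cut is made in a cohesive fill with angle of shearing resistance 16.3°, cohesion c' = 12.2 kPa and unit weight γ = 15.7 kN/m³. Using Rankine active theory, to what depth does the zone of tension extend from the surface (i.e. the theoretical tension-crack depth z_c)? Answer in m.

K_a = tan²(45° − 16.3°/2) = 0.5617; √K_a = 0.7495.
The active pressure is zero where K_a γ z = 2c√K_a, so z_c = 2c/(γ√K_a) = 2×12.2/(15.7×0.7495) = 2.074 m.

2.07 m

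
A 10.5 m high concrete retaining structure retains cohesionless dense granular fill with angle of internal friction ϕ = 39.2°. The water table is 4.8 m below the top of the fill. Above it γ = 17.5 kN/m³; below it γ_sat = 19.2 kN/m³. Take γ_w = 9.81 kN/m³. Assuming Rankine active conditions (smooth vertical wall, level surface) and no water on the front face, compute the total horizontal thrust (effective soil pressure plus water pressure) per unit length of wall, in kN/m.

347 kN/m

K_a = tan²(45° − φ/2) = 0.2255.
γ' = 19.2 − 9.81 = 9.390 kN/m³. Depth below WT = 5.7 m.
σ'_h at WT = K_a γ d_w = 18.94 kPa; at base = 18.94 + K_a γ' × 5.7 = 31.01 kPa.
P₁ (0–4.8 m) = ½×18.94×4.8 = 45.45. P₂ (4.8–10.5 m) = ½(18.94+31.01)×5.7 = 142.3.
P_w = ½ γ_w h₂² = 0.5×9.81×5.7² = 159.4. Total = 45.45+142.3+159.4 = 347.2 kN/m.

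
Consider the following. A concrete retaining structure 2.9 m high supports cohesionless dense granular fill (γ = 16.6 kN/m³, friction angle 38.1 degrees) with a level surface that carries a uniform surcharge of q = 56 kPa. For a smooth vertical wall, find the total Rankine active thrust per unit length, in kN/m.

K_a = tan²(45° − φ/2) = 0.2368.
Soil triangle: ½ K_a γ H² = 0.5×0.2368×16.6×2.9² = 16.53 kN/m.
Surcharge rectangle: K_a q H = 0.2368×56×2.9 = 38.46 kN/m.
Total = 16.53 + 38.46 = 54.99 kN/m.

55.0 kN/m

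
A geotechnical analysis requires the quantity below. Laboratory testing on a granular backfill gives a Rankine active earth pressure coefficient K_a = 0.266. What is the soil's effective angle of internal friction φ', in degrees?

35.4°

K_a = tan²(45° − φ/2) ⇒ 45° − φ/2 = arctan(√0.266) = 27.28°.
φ = 2(45° − 27.28°) = 35.43°.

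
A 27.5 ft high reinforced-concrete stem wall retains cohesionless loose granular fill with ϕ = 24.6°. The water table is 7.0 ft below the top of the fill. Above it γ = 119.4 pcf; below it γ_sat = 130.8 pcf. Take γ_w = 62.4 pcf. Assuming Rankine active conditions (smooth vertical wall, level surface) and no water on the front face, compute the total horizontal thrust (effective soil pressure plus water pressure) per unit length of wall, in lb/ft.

27300 lb/ft

K_a = tan²(45° − φ/2) = 0.4121.
γ' = 130.8 − 62.4 = 68.40 pcf. Depth below WT = 20.5 ft.
σ'_h at WT = K_a γ d_w = 344.5 psf; at base = 344.5 + K_a γ' × 20.5 = 922.4 psf.
P₁ (0–7.0 ft) = ½×344.5×7.0 = 1206. P₂ (7.0–27.5 ft) = ½(344.5+922.4)×20.5 = 12990.
P_w = ½ γ_w h₂² = 0.5×62.4×20.5² = 13110. Total = 1206+12990+13110 = 27300 lb/ft.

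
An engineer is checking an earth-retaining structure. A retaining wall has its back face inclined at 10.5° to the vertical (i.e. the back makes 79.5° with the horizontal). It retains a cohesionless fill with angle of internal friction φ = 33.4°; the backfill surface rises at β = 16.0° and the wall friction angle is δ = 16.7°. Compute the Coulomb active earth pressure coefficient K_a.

0.433

K_a = sin²(α+φ) / [sin²α · sin(α−δ) · (1 + √{sin(φ+δ)sin(φ−β) / (sin(α−δ)sin(α+β))})²].
With α = 79.5°, φ = 33.4°, δ = 16.7°, β = 16.0°: K_a = 0.4334.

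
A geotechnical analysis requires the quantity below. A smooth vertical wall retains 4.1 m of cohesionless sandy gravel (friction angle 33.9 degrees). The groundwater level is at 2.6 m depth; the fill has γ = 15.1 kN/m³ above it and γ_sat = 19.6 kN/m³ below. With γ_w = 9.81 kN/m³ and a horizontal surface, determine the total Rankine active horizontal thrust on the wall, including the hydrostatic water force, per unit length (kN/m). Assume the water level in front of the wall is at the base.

K_a = tan²(45° − φ/2) = 0.2839.
γ' = 19.6 − 9.81 = 9.790 kN/m³. Depth below WT = 1.5 m.
σ'_h at WT = K_a γ d_w = 11.15 kPa; at base = 11.15 + K_a γ' × 1.5 = 15.32 kPa.
P₁ (0–2.6 m) = ½×11.15×2.6 = 14.49. P₂ (2.6–4.1 m) = ½(11.15+15.32)×1.5 = 19.85.
P_w = ½ γ_w h₂² = 0.5×9.81×1.5² = 11.04. Total = 14.49+19.85+11.04 = 45.37 kN/m.

45.4 kN/m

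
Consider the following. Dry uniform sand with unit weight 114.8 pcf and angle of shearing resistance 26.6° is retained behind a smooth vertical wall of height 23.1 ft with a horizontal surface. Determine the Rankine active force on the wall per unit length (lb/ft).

11700 lb/ft

K_a = tan²(45° − φ/2) = 0.3814.
P_a = ½ K_a γ H² = 0.5 × 0.3814 × 114.8 × 23.1² = 11680 lb/ft.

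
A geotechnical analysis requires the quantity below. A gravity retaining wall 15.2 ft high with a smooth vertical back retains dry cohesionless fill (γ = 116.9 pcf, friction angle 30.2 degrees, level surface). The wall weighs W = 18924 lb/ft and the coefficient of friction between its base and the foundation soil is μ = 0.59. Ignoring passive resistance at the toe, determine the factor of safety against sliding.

2.50

K_a = tan²(45° − 30.2°/2) = 0.3307.
P_a = ½K_aγH² = 0.5×0.3307×116.9×15.2² = 4465 lb/ft, acting at H/3 = 5.067 ft above the base.
FS_sliding = μW / P_a = 0.59×18924 / 4465 = 2.500.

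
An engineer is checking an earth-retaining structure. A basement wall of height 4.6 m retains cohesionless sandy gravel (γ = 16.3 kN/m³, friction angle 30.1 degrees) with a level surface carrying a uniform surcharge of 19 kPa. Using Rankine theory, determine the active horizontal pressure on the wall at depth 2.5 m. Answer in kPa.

K_a = (1 − sin φ)/(1 + sin φ) = 0.3320.
σ_v = γz + q = 16.3 × 2.5 + 19 = 59.75 kPa.
σ_h = K_a σ_v = 0.3320 × 59.75 = 19.84 kPa.

19.8 kPa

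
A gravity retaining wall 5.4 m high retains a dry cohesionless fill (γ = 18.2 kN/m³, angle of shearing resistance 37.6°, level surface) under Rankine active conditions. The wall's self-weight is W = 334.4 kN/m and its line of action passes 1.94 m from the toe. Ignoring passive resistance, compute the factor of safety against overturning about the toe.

K_a = tan²(45° − 37.6°/2) = 0.2421.
P_a = ½K_aγH² = 0.5×0.2421×18.2×5.4² = 64.25 kN/m, acting at H/3 = 1.800 m above the base.
Overturning moment M_o = P_a × H/3 = 64.25 × 1.800 = 115.6.
Resisting moment M_r = W × 1.94 = 334.4 × 1.94 = 648.7.
FS_overturning = M_r/M_o = 648.7/115.6 = 5.610.

5.61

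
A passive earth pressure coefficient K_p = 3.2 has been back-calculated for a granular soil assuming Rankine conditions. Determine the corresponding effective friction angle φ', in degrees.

31.6°

K_p = (1+sin φ)/(1−sin φ) ⇒ sin φ = (K_p − 1)/(K_p + 1) = 0.5238.
φ = arcsin(0.5238) = 31.59°.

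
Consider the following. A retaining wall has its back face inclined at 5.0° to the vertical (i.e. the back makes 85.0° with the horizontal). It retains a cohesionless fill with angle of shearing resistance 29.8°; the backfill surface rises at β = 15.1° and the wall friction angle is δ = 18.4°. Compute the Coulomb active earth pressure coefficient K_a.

K_a = sin²(α+φ) / [sin²α · sin(α−δ) · (1 + √{sin(φ+δ)sin(φ−β) / (sin(α−δ)sin(α+β))})²].
With α = 85.0°, φ = 29.8°, δ = 18.4°, β = 15.1°: K_a = 0.4259.

0.426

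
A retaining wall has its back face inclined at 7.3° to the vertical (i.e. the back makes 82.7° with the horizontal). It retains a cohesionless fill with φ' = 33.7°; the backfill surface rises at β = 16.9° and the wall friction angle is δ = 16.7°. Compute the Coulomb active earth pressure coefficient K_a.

K_a = sin²(α+φ) / [sin²α · sin(α−δ) · (1 + √{sin(φ+δ)sin(φ−β) / (sin(α−δ)sin(α+β))})²].
With α = 82.7°, φ = 33.7°, δ = 16.7°, β = 16.9°: K_a = 0.3982.

0.398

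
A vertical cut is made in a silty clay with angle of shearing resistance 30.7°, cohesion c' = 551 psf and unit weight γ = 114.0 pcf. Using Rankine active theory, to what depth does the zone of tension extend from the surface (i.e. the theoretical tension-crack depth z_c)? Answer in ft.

K_a = tan²(45° − 30.7°/2) = 0.3240; √K_a = 0.5692.
The active pressure is zero where K_a γ z = 2c√K_a, so z_c = 2c/(γ√K_a) = 2×551/(114.0×0.5692) = 16.98 ft.

17.0 ft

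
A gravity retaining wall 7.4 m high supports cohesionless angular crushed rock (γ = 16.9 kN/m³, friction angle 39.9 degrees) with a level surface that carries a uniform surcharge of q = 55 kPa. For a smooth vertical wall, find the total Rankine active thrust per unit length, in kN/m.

K_a = tan²(45° − φ/2) = 0.2184.
Soil triangle: ½ K_a γ H² = 0.5×0.2184×16.9×7.4² = 101.1 kN/m.
Surcharge rectangle: K_a q H = 0.2184×55×7.4 = 88.90 kN/m.
Total = 101.1 + 88.90 = 190.0 kN/m.

190 kN/m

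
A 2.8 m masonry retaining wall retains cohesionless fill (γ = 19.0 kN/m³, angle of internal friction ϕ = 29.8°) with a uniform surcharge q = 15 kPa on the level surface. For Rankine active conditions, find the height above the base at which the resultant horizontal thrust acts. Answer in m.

1.10 m

K_a = 0.3360.
Triangular part P₁ = ½K_aγH² = 25.03 at H/3 = 0.9333 m; rectangular part P₂ = K_a q H = 14.11 at H/2 = 1.400 m.
ȳ = (P₁·0.9333 + P₂·1.400)/(P₁+P₂) = 1.102 m.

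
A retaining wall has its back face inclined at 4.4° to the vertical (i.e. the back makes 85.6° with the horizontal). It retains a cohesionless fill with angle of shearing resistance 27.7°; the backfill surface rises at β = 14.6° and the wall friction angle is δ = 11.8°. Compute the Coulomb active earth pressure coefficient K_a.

0.457

K_a = sin²(α+φ) / [sin²α · sin(α−δ) · (1 + √{sin(φ+δ)sin(φ−β) / (sin(α−δ)sin(α+β))})²].
With α = 85.6°, φ = 27.7°, δ = 11.8°, β = 14.6°: K_a = 0.4570.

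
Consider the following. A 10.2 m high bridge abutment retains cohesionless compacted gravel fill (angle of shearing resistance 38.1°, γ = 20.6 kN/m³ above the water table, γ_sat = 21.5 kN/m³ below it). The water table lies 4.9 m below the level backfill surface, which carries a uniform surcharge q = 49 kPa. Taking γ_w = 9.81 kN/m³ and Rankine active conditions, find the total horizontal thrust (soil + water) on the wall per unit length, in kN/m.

480 kN/m

K_a = tan²(45° − φ/2) = 0.2368.
γ' = 21.5 − 9.81 = 11.69 kN/m³. h₂ = H − d_w = 5.3 m.
σ'_h: at surface K_a·q = 11.60; at WT K_a(q+γd_w) = 35.51; at base K_a(q+γd_w+γ'h₂) = 50.18 kPa.
P₁ = ½(11.60+35.51)×4.9 = 115.4; P₂ = ½(35.51+50.18)×5.3 = 227.1; P_w = ½γ_w h₂² = 137.8.
Total = 115.4+227.1+137.8 = 480.3 kN/m.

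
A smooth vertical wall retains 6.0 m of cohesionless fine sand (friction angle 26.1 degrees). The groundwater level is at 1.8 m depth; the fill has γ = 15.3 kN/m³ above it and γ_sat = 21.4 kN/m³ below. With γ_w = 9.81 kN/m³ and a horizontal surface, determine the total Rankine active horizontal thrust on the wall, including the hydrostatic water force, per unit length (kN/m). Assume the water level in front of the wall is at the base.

K_a = tan²(45° − φ/2) = 0.3889.
γ' = 21.4 − 9.81 = 11.59 kN/m³. Depth below WT = 4.2 m.
σ'_h at WT = K_a γ d_w = 10.71 kPa; at base = 10.71 + K_a γ' × 4.2 = 29.64 kPa.
P₁ (0–1.8 m) = ½×10.71×1.8 = 9.640. P₂ (1.8–6.0 m) = ½(10.71+29.64)×4.2 = 84.75.
P_w = ½ γ_w h₂² = 0.5×9.81×4.2² = 86.52. Total = 9.640+84.75+86.52 = 180.9 kN/m.

181 kN/m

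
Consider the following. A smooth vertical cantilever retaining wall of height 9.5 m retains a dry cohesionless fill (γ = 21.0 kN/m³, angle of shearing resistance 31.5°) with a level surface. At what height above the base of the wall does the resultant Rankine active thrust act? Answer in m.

3.17 m

K_a = 0.3136.
The pressure distribution is triangular, so the resultant acts at H/3 above the base = 9.5/3 = 3.167 m.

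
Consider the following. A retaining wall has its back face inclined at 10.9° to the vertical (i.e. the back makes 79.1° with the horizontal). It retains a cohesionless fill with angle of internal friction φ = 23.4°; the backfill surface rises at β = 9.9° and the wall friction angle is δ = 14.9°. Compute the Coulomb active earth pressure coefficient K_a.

0.559

K_a = sin²(α+φ) / [sin²α · sin(α−δ) · (1 + √{sin(φ+δ)sin(φ−β) / (sin(α−δ)sin(α+β))})²].
With α = 79.1°, φ = 23.4°, δ = 14.9°, β = 9.9°: K_a = 0.5594.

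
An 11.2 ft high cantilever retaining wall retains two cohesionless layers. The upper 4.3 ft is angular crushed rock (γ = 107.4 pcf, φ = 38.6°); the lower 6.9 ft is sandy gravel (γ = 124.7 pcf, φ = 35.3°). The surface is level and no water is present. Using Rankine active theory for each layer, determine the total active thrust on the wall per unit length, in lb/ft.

K_a1 = tan²(45°−38.6°/2) = 0.2316; K_a2 = tan²(45°−35.3°/2) = 0.2675.
Layer 1: σ at base = K_a1 γ₁ h₁ = 107.0 psf; P₁ = ½×107.0×4.3 = 230.0.
Layer 2: σ_v at top = γ₁h₁ = 461.8; σ_h top = K_a2×461.8 = 123.6; σ_h base = K_a2×(461.8+124.7×6.9) = 353.8.
P₂ = ½(123.6+353.8)×6.9 = 1647. Total P_a = 230.0+1647 = 1877 lb/ft.

1880 lb/ft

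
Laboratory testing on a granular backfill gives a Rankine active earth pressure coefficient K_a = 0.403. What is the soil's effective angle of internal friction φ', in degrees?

25.2°

K_a = tan²(45° − φ/2) ⇒ 45° − φ/2 = arctan(√0.403) = 32.41°.
φ = 2(45° − 32.41°) = 25.18°.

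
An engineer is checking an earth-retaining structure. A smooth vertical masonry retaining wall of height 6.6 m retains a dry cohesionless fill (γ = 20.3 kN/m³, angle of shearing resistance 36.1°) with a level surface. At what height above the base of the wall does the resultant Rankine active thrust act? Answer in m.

2.20 m

K_a = 0.2585.
The pressure distribution is triangular, so the resultant acts at H/3 above the base = 6.6/3 = 2.200 m.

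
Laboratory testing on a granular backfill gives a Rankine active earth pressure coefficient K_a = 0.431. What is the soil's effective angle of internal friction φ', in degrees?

K_a = tan²(45° − φ/2) ⇒ 45° − φ/2 = arctan(√0.431) = 33.29°.
φ = 2(45° − 33.29°) = 23.43°.

23.4°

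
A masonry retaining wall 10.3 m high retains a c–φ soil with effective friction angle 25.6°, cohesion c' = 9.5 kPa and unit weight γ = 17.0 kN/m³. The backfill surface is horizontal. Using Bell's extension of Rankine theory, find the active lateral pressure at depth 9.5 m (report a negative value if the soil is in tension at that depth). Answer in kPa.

K_a = (1 − sin φ)/(1 + sin φ) = 0.3966.
σ_a = K_a γ z − 2c√K_a = 0.3966×17.0×9.5 − 2×9.5×0.6297 = 52.08 kPa.

52.1 kPa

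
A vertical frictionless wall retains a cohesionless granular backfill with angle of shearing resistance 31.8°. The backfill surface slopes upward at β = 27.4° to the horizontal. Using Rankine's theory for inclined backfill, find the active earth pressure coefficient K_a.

K_a = cos β · (cos β − √(cos²β − cos²φ)) / (cos β + √(cos²β − cos²φ)).
cos β = 0.8878, cos φ = 0.8499, √(cos²β − cos²φ) = 0.2567.
K_a = 0.8878 × (0.8878 − 0.2567)/(0.8878 + 0.2567) = 0.4896.

0.490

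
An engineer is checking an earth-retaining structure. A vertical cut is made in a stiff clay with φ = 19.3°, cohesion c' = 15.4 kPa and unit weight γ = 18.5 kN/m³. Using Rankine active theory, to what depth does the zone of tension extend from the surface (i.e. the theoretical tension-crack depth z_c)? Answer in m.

2.35 m

K_a = tan²(45° − 19.3°/2) = 0.5032; √K_a = 0.7094.
The active pressure is zero where K_a γ z = 2c√K_a, so z_c = 2c/(γ√K_a) = 2×15.4/(18.5×0.7094) = 2.347 m.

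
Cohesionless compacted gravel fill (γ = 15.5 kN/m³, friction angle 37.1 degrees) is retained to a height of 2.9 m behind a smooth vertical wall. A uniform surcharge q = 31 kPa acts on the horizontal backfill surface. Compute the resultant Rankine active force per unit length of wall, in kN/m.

K_a = tan²(45° − φ/2) = 0.2475.
Soil triangle: ½ K_a γ H² = 0.5×0.2475×15.5×2.9² = 16.13 kN/m.
Surcharge rectangle: K_a q H = 0.2475×31×2.9 = 22.25 kN/m.
Total = 16.13 + 22.25 = 38.38 kN/m.

38.4 kN/m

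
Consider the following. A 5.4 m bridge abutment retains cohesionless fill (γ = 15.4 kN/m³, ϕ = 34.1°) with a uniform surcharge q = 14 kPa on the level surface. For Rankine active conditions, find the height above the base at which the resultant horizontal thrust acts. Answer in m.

2.03 m

K_a = 0.2815.
Triangular part P₁ = ½K_aγH² = 63.21 at H/3 = 1.800 m; rectangular part P₂ = K_a q H = 21.28 at H/2 = 2.700 m.
ȳ = (P₁·1.800 + P₂·2.700)/(P₁+P₂) = 2.027 m.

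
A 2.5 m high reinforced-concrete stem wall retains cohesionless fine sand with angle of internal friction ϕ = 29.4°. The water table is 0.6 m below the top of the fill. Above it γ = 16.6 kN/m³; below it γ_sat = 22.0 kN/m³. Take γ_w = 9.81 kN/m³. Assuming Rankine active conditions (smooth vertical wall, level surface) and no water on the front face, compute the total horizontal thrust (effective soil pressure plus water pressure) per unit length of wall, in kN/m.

K_a = tan²(45° − φ/2) = 0.3415.
γ' = 22.0 − 9.81 = 12.19 kN/m³. Depth below WT = 1.9 m.
σ'_h at WT = K_a γ d_w = 3.401 kPa; at base = 3.401 + K_a γ' × 1.9 = 11.31 kPa.
P₁ (0–0.6 m) = ½×3.401×0.6 = 1.020. P₂ (0.6–2.5 m) = ½(3.401+11.31)×1.9 = 13.98.
P_w = ½ γ_w h₂² = 0.5×9.81×1.9² = 17.71. Total = 1.020+13.98+17.71 = 32.70 kN/m.

32.7 kN/m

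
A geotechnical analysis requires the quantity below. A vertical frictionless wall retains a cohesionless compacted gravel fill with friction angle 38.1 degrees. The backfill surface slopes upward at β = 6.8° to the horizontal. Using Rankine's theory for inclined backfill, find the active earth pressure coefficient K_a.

0.241

K_a = cos β · (cos β − √(cos²β − cos²φ)) / (cos β + √(cos²β − cos²φ)).
cos β = 0.9930, cos φ = 0.7869, √(cos²β − cos²φ) = 0.6056.
K_a = 0.9930 × (0.9930 − 0.6056)/(0.9930 + 0.6056) = 0.2406.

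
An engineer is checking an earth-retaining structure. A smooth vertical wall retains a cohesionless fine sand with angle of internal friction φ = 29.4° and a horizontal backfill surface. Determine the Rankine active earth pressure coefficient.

0.341

K_a = tan²(45° − φ/2) = tan²(30.30°) = 0.3415.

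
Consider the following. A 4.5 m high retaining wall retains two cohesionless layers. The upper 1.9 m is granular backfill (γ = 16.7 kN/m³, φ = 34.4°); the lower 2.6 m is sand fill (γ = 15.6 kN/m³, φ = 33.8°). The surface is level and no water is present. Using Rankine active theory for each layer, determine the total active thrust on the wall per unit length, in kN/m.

46.9 kN/m

K_a1 = tan²(45°−34.4°/2) = 0.2780; K_a2 = tan²(45°−33.8°/2) = 0.2851.
Layer 1: σ at base = K_a1 γ₁ h₁ = 8.820 kPa; P₁ = ½×8.820×1.9 = 8.379.
Layer 2: σ_v at top = γ₁h₁ = 31.73; σ_h top = K_a2×31.73 = 9.046; σ_h base = K_a2×(31.73+15.6×2.6) = 20.61.
P₂ = ½(9.046+20.61)×2.6 = 38.55. Total P_a = 8.379+38.55 = 46.93 kN/m.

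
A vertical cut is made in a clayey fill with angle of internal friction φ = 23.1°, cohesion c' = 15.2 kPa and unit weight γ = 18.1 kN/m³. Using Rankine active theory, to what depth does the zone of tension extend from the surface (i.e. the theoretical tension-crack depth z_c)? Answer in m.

2.54 m

K_a = tan²(45° − 23.1°/2) = 0.4364; √K_a = 0.6606.
The active pressure is zero where K_a γ z = 2c√K_a, so z_c = 2c/(γ√K_a) = 2×15.2/(18.1×0.6606) = 2.542 m.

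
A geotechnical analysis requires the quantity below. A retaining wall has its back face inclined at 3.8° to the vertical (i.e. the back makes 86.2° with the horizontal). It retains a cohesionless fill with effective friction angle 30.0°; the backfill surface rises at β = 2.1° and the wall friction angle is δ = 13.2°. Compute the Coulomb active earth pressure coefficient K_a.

0.339

K_a = sin²(α+φ) / [sin²α · sin(α−δ) · (1 + √{sin(φ+δ)sin(φ−β) / (sin(α−δ)sin(α+β))})²].
With α = 86.2°, φ = 30.0°, δ = 13.2°, β = 2.1°: K_a = 0.3392.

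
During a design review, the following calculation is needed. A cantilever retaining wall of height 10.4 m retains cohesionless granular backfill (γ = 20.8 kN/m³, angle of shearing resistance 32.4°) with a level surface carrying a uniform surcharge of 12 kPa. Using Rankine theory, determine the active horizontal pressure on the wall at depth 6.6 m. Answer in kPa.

K_a = (1 − sin φ)/(1 + sin φ) = 0.3022.
σ_v = γz + q = 20.8 × 6.6 + 12 = 149.3 kPa.
σ_h = K_a σ_v = 0.3022 × 149.3 = 45.12 kPa.

45.1 kPa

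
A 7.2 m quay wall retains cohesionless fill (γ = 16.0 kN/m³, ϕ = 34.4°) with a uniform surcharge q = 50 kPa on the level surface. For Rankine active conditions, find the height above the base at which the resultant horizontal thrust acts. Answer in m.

2.96 m

K_a = 0.2780.
Triangular part P₁ = ½K_aγH² = 115.3 at H/3 = 2.400 m; rectangular part P₂ = K_a q H = 100.1 at H/2 = 3.600 m.
ȳ = (P₁·2.400 + P₂·3.600)/(P₁+P₂) = 2.958 m.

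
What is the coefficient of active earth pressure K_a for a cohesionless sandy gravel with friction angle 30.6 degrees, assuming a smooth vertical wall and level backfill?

K_a = tan²(45° − φ/2) = tan²(29.70°) = 0.3253.

0.325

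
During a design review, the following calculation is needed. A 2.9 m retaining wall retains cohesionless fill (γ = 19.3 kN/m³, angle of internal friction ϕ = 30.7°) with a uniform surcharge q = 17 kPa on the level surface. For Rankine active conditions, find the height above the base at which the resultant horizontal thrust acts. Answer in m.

K_a = 0.3240.
Triangular part P₁ = ½K_aγH² = 26.30 at H/3 = 0.9667 m; rectangular part P₂ = K_a q H = 15.97 at H/2 = 1.450 m.
ȳ = (P₁·0.9667 + P₂·1.450)/(P₁+P₂) = 1.149 m.

1.15 m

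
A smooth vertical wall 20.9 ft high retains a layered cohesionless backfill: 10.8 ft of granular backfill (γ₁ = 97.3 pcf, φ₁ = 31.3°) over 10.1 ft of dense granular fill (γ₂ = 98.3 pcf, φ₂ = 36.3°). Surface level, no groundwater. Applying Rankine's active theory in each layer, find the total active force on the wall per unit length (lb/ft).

K_a1 = tan²(45°−31.3°/2) = 0.3162; K_a2 = tan²(45°−36.3°/2) = 0.2563.
Layer 1: σ at base = K_a1 γ₁ h₁ = 332.3 psf; P₁ = ½×332.3×10.8 = 1794.
Layer 2: σ_v at top = γ₁h₁ = 1051; σ_h top = K_a2×1051 = 269.3; σ_h base = K_a2×(1051+98.3×10.1) = 523.7.
P₂ = ½(269.3+523.7)×10.1 = 4005. Total P_a = 1794+4005 = 5799 lb/ft.

5800 lb/ft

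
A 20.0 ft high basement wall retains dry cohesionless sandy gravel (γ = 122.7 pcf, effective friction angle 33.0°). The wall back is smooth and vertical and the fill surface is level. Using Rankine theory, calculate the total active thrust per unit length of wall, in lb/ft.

K_a = tan²(45° − φ/2) = 0.2948.
P_a = ½ K_a γ H² = 0.5 × 0.2948 × 122.7 × 20.0² = 7234 lb/ft.

7230 lb/ft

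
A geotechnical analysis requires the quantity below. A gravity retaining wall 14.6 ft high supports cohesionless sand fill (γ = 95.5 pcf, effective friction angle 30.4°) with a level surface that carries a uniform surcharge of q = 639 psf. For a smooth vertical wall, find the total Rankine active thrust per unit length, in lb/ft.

6400 lb/ft

K_a = tan²(45° − φ/2) = 0.3280.
Soil triangle: ½ K_a γ H² = 0.5×0.3280×95.5×14.6² = 3338 lb/ft.
Surcharge rectangle: K_a q H = 0.3280×639×14.6 = 3060 lb/ft.
Total = 3338 + 3060 = 6398 lb/ft.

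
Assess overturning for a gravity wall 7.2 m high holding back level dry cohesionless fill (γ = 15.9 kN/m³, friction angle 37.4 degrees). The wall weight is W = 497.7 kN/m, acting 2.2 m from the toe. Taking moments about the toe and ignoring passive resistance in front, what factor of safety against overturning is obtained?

4.53

K_a = tan²(45° − 37.4°/2) = 0.2443.
P_a = ½K_aγH² = 0.5×0.2443×15.9×7.2² = 100.7 kN/m, acting at H/3 = 2.400 m above the base.
Overturning moment M_o = P_a × H/3 = 100.7 × 2.400 = 241.6.
Resisting moment M_r = W × 2.2 = 497.7 × 2.2 = 1095.
FS_overturning = M_r/M_o = 1095/241.6 = 4.532.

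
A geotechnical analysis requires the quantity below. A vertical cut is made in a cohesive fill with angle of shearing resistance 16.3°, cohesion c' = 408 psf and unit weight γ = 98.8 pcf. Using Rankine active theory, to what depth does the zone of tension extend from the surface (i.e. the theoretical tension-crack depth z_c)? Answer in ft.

11.0 ft

K_a = tan²(45° − 16.3°/2) = 0.5617; √K_a = 0.7495.
The active pressure is zero where K_a γ z = 2c√K_a, so z_c = 2c/(γ√K_a) = 2×408/(98.8×0.7495) = 11.02 ft.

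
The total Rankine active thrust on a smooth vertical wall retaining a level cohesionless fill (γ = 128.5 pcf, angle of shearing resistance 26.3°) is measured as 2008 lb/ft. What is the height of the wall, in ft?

K_a = 0.3859. P_a = ½ K_a γ H² ⇒ H = √(2P_a/(K_a γ)).
H = √(2×2008/(0.3859×128.5)) = 8.999 ft.

9.00 ft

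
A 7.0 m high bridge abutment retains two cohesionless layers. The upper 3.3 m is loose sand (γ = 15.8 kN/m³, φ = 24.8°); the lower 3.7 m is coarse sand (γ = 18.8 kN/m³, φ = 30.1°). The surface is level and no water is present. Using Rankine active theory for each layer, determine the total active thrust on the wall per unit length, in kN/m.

K_a1 = tan²(45°−24.8°/2) = 0.4090; K_a2 = tan²(45°−30.1°/2) = 0.3320.
Layer 1: σ at base = K_a1 γ₁ h₁ = 21.32 kPa; P₁ = ½×21.32×3.3 = 35.19.
Layer 2: σ_v at top = γ₁h₁ = 52.14; σ_h top = K_a2×52.14 = 17.31; σ_h base = K_a2×(52.14+18.8×3.7) = 40.40.
P₂ = ½(17.31+40.40)×3.7 = 106.8. Total P_a = 35.19+106.8 = 142.0 kN/m.

142 kN/m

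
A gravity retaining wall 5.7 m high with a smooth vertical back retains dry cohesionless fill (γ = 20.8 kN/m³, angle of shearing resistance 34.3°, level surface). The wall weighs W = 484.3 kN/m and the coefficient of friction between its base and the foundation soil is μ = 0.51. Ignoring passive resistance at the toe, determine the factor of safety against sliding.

K_a = tan²(45° − 34.3°/2) = 0.2792.
P_a = ½K_aγH² = 0.5×0.2792×20.8×5.7² = 94.33 kN/m, acting at H/3 = 1.900 m above the base.
FS_sliding = μW / P_a = 0.51×484.3 / 94.33 = 2.618.

2.62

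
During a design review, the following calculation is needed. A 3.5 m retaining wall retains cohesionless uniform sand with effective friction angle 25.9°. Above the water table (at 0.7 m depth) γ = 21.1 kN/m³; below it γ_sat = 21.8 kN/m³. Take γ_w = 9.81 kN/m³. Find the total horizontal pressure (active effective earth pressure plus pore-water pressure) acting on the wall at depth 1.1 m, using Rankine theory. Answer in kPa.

11.6 kPa

K_a = (1 − sin φ)/(1 + sin φ) = 0.3920.
γ' = 21.8 − 9.81 = 11.99 kN/m³.
Effective vertical stress at 1.1 m: σ'_v = 21.1×0.7 + 11.99×0.400 = 19.57 kPa.
σ'_h = K_a σ'_v = 0.3920 × 19.57 = 7.669 kPa; u = γ_w × 0.400 = 3.924 kPa.
Total σ_h = 7.669 + 3.924 = 11.59 kPa.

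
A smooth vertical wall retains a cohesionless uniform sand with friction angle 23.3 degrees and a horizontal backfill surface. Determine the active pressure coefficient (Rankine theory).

K_a = (1 − sin φ)/(1 + sin φ) = (1 − sin 23.3°)/(1 + sin 23.3°) = 0.4331.

0.433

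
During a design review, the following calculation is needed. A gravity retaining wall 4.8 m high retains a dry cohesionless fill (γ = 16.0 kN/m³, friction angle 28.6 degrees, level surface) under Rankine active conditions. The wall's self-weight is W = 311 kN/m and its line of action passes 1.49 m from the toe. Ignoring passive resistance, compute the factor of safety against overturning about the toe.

4.46

K_a = tan²(45° − 28.6°/2) = 0.3525.
P_a = ½K_aγH² = 0.5×0.3525×16.0×4.8² = 64.98 kN/m, acting at H/3 = 1.600 m above the base.
Overturning moment M_o = P_a × H/3 = 64.98 × 1.600 = 104.0.
Resisting moment M_r = W × 1.49 = 311 × 1.49 = 463.4.
FS_overturning = M_r/M_o = 463.4/104.0 = 4.457.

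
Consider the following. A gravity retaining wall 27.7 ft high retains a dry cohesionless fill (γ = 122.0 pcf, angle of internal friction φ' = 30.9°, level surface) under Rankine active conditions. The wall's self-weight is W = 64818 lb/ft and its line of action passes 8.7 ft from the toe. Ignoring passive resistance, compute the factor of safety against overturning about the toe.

4.06

K_a = tan²(45° − 30.9°/2) = 0.3214.
P_a = ½K_aγH² = 0.5×0.3214×122.0×27.7² = 15040 lb/ft, acting at H/3 = 9.233 ft above the base.
Overturning moment M_o = P_a × H/3 = 15040 × 9.233 = 138900.
Resisting moment M_r = W × 8.7 = 64818 × 8.7 = 563900.
FS_overturning = M_r/M_o = 563900/138900 = 4.060.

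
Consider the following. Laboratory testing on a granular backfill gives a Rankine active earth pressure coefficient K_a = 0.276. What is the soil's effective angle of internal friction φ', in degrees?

K_a = tan²(45° − φ/2) ⇒ 45° − φ/2 = arctan(√0.276) = 27.72°.
φ = 2(45° − 27.72°) = 34.57°.

34.6°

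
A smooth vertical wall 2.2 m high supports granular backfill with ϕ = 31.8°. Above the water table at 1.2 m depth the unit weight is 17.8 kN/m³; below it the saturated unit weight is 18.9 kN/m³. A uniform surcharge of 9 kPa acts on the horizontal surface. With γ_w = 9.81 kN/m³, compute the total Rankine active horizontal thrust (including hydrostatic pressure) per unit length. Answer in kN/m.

23.0 kN/m

K_a = tan²(45° − φ/2) = 0.3098.
γ' = 18.9 − 9.81 = 9.090 kN/m³. h₂ = H − d_w = 1.0 m.
σ'_h: at surface K_a·q = 2.788; at WT K_a(q+γd_w) = 9.405; at base K_a(q+γd_w+γ'h₂) = 12.22 kPa.
P₁ = ½(2.788+9.405)×1.2 = 7.316; P₂ = ½(9.405+12.22)×1.0 = 10.81; P_w = ½γ_w h₂² = 4.905.
Total = 7.316+10.81+4.905 = 23.03 kN/m.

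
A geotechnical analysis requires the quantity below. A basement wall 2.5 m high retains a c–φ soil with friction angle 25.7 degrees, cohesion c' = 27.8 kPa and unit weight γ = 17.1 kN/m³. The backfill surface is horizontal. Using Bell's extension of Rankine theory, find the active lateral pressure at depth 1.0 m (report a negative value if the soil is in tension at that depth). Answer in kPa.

K_a = (1 − sin φ)/(1 + sin φ) = 0.3950.
σ_a = K_a γ z − 2c√K_a = 0.3950×17.1×1.0 − 2×27.8×0.6285 = -28.19 kPa.

-28.2 kPa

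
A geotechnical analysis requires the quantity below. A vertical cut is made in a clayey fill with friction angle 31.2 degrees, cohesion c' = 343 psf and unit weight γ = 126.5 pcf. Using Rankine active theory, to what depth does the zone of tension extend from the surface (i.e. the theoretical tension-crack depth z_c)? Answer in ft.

9.62 ft

K_a = tan²(45° − 31.2°/2) = 0.3175; √K_a = 0.5635.
The active pressure is zero where K_a γ z = 2c√K_a, so z_c = 2c/(γ√K_a) = 2×343/(126.5×0.5635) = 9.624 ft.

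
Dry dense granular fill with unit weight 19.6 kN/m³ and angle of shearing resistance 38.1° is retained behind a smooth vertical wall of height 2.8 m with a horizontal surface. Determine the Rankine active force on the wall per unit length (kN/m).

18.2 kN/m

K_a = tan²(45° − φ/2) = 0.2368.
P_a = ½ K_a γ H² = 0.5 × 0.2368 × 19.6 × 2.8² = 18.20 kN/m.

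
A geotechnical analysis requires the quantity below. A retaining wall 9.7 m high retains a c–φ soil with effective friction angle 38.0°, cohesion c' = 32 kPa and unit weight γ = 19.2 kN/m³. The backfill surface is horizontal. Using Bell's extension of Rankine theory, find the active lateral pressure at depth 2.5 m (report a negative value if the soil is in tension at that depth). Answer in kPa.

-19.8 kPa

K_a = (1 − sin φ)/(1 + sin φ) = 0.2379.
σ_a = K_a γ z − 2c√K_a = 0.2379×19.2×2.5 − 2×32×0.4877 = -19.80 kPa.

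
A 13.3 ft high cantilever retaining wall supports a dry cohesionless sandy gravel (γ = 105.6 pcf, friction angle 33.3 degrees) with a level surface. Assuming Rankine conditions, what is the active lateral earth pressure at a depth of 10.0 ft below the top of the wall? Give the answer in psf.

307 psf

K_a = (1 − sin φ)/(1 + sin φ) = 0.2911.
σ_h = K_a γ z = 0.2911 × 105.6 × 10.0 = 307.4 psf.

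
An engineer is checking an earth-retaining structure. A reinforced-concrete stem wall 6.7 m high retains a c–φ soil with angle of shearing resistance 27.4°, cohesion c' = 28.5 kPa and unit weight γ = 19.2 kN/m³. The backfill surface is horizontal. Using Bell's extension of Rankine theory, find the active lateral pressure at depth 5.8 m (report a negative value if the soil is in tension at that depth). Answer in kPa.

K_a = (1 − sin φ)/(1 + sin φ) = 0.3697.
σ_a = K_a γ z − 2c√K_a = 0.3697×19.2×5.8 − 2×28.5×0.6080 = 6.511 kPa.

6.51 kPa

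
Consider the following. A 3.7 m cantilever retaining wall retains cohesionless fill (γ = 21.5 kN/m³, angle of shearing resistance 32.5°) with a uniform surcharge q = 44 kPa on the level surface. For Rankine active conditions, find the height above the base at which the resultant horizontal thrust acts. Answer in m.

K_a = 0.3010.
Triangular part P₁ = ½K_aγH² = 44.29 at H/3 = 1.233 m; rectangular part P₂ = K_a q H = 49.00 at H/2 = 1.850 m.
ȳ = (P₁·1.233 + P₂·1.850)/(P₁+P₂) = 1.557 m.

1.56 m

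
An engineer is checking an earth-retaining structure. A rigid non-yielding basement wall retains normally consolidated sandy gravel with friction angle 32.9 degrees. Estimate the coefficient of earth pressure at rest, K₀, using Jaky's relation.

0.457

K₀ = 1 − sin φ' = 1 − sin 32.9° = 0.4568.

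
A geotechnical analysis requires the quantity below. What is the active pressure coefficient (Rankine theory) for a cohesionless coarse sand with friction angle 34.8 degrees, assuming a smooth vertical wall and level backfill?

K_a = tan²(45° − φ/2) = tan²(27.60°) = 0.2733.

0.273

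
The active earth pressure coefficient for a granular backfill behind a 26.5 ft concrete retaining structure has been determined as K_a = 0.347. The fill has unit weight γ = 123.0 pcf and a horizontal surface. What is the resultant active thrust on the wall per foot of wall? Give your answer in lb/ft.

15000 lb/ft

P = ½ K_a γ H² = 0.5 × 0.347 × 123.0 × 26.5² = 14990 lb/ft.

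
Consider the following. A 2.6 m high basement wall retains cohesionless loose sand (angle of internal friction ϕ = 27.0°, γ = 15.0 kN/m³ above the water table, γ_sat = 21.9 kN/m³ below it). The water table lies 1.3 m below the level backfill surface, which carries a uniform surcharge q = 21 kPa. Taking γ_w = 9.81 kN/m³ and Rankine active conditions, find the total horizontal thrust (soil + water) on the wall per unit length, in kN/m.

46.9 kN/m

K_a = tan²(45° − φ/2) = 0.3755.
γ' = 21.9 − 9.81 = 12.09 kN/m³. h₂ = H − d_w = 1.3 m.
σ'_h: at surface K_a·q = 7.886; at WT K_a(q+γd_w) = 15.21; at base K_a(q+γd_w+γ'h₂) = 21.11 kPa.
P₁ = ½(7.886+15.21)×1.3 = 15.01; P₂ = ½(15.21+21.11)×1.3 = 23.61; P_w = ½γ_w h₂² = 8.289.
Total = 15.01+23.61+8.289 = 46.91 kN/m.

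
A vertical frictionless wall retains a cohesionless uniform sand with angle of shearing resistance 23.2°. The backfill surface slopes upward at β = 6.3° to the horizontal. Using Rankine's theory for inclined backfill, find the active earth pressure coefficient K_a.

K_a = cos β · (cos β − √(cos²β − cos²φ)) / (cos β + √(cos²β − cos²φ)).
cos β = 0.9940, cos φ = 0.9191, √(cos²β − cos²φ) = 0.3783.
K_a = 0.9940 × (0.9940 − 0.3783)/(0.9940 + 0.3783) = 0.4459.

0.446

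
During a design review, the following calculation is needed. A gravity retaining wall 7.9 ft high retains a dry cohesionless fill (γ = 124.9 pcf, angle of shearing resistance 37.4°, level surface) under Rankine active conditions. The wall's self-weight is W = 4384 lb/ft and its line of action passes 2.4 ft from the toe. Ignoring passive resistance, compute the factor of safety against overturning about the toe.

4.20

K_a = tan²(45° − 37.4°/2) = 0.2443.
P_a = ½K_aγH² = 0.5×0.2443×124.9×7.9² = 952.0 lb/ft, acting at H/3 = 2.633 ft above the base.
Overturning moment M_o = P_a × H/3 = 952.0 × 2.633 = 2507.
Resisting moment M_r = W × 2.4 = 4384 × 2.4 = 10520.
FS_overturning = M_r/M_o = 10520/2507 = 4.197.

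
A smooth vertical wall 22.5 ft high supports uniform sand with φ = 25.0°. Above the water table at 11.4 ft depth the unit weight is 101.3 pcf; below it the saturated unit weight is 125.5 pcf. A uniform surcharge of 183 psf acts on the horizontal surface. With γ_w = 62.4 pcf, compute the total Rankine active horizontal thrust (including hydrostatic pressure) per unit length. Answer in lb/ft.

K_a = tan²(45° − φ/2) = 0.4059.
γ' = 125.5 − 62.4 = 63.10 pcf. h₂ = H − d_w = 11.1 ft.
σ'_h: at surface K_a·q = 74.27; at WT K_a(q+γd_w) = 543.0; at base K_a(q+γd_w+γ'h₂) = 827.2 psf.
P₁ = ½(74.27+543.0)×11.4 = 3518; P₂ = ½(543.0+827.2)×11.1 = 7605; P_w = ½γ_w h₂² = 3844.
Total = 3518+7605+3844 = 14970 lb/ft.

15000 lb/ft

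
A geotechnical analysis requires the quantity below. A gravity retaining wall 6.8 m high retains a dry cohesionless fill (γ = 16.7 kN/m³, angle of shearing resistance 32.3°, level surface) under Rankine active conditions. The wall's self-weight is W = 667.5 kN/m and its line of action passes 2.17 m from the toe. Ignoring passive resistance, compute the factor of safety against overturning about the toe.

5.45

K_a = tan²(45° − 32.3°/2) = 0.3035.
P_a = ½K_aγH² = 0.5×0.3035×16.7×6.8² = 117.2 kN/m, acting at H/3 = 2.267 m above the base.
Overturning moment M_o = P_a × H/3 = 117.2 × 2.267 = 265.6.
Resisting moment M_r = W × 2.17 = 667.5 × 2.17 = 1448.
FS_overturning = M_r/M_o = 1448/265.6 = 5.454.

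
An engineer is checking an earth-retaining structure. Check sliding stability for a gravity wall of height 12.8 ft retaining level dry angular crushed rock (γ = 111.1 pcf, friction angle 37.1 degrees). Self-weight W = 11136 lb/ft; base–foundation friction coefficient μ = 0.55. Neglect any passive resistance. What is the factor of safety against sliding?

2.72

K_a = tan²(45° − 37.1°/2) = 0.2475.
P_a = ½K_aγH² = 0.5×0.2475×111.1×12.8² = 2253 lb/ft, acting at H/3 = 4.267 ft above the base.
FS_sliding = μW / P_a = 0.55×11136 / 2253 = 2.719.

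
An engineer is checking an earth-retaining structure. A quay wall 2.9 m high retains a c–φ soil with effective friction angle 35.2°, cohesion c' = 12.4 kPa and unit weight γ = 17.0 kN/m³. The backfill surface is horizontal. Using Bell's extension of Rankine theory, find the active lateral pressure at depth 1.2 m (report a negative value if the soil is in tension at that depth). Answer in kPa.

-7.37 kPa

K_a = (1 − sin φ)/(1 + sin φ) = 0.2687.
σ_a = K_a γ z − 2c√K_a = 0.2687×17.0×1.2 − 2×12.4×0.5184 = -7.374 kPa.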